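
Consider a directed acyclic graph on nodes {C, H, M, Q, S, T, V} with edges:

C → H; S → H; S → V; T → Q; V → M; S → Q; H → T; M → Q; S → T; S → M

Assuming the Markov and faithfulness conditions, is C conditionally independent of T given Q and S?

No

Enumerating the 5 paths from C to T and testing each for blocking by {Q, S}:
Path 1: C → H → T
  H is a chain and H is not conditioned on — no node blocks this path, so it is active.
Path 2: C → H ← S → V → M → Q ← T
  S is a fork here and S is conditioned on, so the path is blocked at S.
Path 3: C → H ← S → T
  S is a fork here and S is conditioned on, so the path is blocked at S.
Path 4: C → H ← S → Q ← T
  S is a fork here and S is conditioned on, so the path is blocked at S.
Path 5: C → H ← S → M → Q ← T
  S is a fork here and S is conditioned on, so the path is blocked at S.
Because an active path exists, C and T are not d-separated.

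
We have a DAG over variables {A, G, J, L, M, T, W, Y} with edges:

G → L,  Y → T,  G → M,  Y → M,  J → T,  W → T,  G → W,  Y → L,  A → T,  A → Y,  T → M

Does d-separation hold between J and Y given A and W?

There are 6 undirected paths between J and Y; checking each against the conditioning set {A, W}:
Path 1: J → T ← W ← G → M ← Y
  T is a collider here and neither T nor any of its descendants is conditioned on, so the collider stays closed — the path is blocked at T.
Path 2: J → T ← W ← G → L ← Y
  T is a collider here and neither T nor any of its descendants is conditioned on, so the collider stays closed — the path is blocked at T.
Path 3: J → T → M ← Y
  M is a collider here and neither M nor any of its descendants is conditioned on, so the collider stays closed — the path is blocked at M.
Path 4: J → T → M ← G → L ← Y
  M is a collider here and neither M nor any of its descendants is conditioned on, so the collider stays closed — the path is blocked at M.
Path 5: J → T ← Y
  T is a collider here and neither T nor any of its descendants is conditioned on, so the collider stays closed — the path is blocked at T.
Path 6: J → T ← A → Y
  T is a collider here and neither T nor any of its descendants is conditioned on, so the collider stays closed — the path is blocked at T.
Since every path is blocked, d-separation holds.

Yes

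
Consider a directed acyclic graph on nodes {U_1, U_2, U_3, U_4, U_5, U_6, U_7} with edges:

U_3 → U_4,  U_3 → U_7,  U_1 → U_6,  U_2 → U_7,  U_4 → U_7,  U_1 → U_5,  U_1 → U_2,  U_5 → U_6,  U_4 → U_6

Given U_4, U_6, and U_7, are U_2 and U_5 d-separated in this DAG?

No

Enumerating the 6 paths from U_2 to U_5 and testing each for blocking by {U_4, U_6, U_7}:
Path 1: U_2 ← U_1 → U_6 ← U_5
  U_1 is a fork and U_1 is not conditioned on; U_6 is a collider and U_6 is conditioned on, which opens it — no node blocks this path, so it is active.
Path 2: U_2 ← U_1 → U_5
  U_1 is a fork and U_1 is not conditioned on — no node blocks this path, so it is active.
Path 3: U_2 → U_7 ← U_3 → U_4 → U_6 ← U_1 → U_5
  U_4 is a chain here and U_4 is conditioned on, so the path is blocked at U_4.
Path 4: U_2 → U_7 ← U_3 → U_4 → U_6 ← U_5
  U_4 is a chain here and U_4 is conditioned on, so the path is blocked at U_4.
Path 5: U_2 → U_7 ← U_4 → U_6 ← U_1 → U_5
  U_4 is a fork here and U_4 is conditioned on, so the path is blocked at U_4.
Path 6: U_2 → U_7 ← U_4 → U_6 ← U_5
  U_4 is a fork here and U_4 is conditioned on, so the path is blocked at U_4.
Because an active path exists, U_2 and U_5 are not d-separated.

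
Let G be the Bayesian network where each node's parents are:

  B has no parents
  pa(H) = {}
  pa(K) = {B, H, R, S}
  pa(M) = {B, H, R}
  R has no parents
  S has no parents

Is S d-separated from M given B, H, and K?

There are 3 undirected paths between S and M; checking each against the conditioning set {B, H, K}:
Path 1: S → K ← R → M
  K is a collider and K is conditioned on, which opens it; R is a fork and R is not conditioned on — no node blocks this path, so it is active.
Path 2: S → K ← B → M
  B is a fork here and B is conditioned on, so the path is blocked at B.
Path 3: S → K ← H → M
  H is a fork here and H is conditioned on, so the path is blocked at H.
At least one path is unblocked, so d-separation fails.

No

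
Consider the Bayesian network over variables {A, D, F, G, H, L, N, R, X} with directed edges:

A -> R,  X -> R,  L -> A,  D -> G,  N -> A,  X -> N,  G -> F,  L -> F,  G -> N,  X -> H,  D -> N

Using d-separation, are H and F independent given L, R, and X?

There are 6 undirected paths between H and F; checking each against the conditioning set {L, R, X}:
  1. H ← X → R ← A ← N ← G → F — X:fork[blocks]; R:collider[open]; A:chain[open]; N:chain[open]; G:fork[open] ⇒ blocked
  2. H ← X → R ← A ← N ← D → G → F — X:fork[blocks]; R:collider[open]; A:chain[open]; N:chain[open]; D:fork[open]; G:chain[open] ⇒ blocked
  3. H ← X → R ← A ← L → F — X:fork[blocks]; R:collider[open]; A:chain[open]; L:fork[blocks] ⇒ blocked
  4. H ← X → N → A ← L → F — X:fork[blocks]; N:chain[open]; A:collider[open]; L:fork[blocks] ⇒ blocked
  5. H ← X → N ← G → F — X:fork[blocks]; N:collider[open]; G:fork[open] ⇒ blocked
  6. H ← X → N ← D → G → F — X:fork[blocks]; N:collider[open]; D:fork[open]; G:chain[open] ⇒ blocked
Since every path is blocked, d-separation holds.

Yes — H and F are d-separated given {L, R, X}.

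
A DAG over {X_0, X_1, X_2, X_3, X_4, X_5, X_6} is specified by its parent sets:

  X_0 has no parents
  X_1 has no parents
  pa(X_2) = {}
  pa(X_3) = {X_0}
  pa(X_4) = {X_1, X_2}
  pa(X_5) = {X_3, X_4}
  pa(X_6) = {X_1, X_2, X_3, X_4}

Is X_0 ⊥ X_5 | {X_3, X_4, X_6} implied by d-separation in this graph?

We examine all 4 paths between X_0 and X_5:
Path 1: X_0 → X_3 → X_5
  X_3 is a chain here and X_3 is conditioned on, so the path is blocked at X_3.
Path 2: X_0 → X_3 → X_6 ← X_1 → X_4 → X_5
  X_3 is a chain here and X_3 is conditioned on, so the path is blocked at X_3.
Path 3: X_0 → X_3 → X_6 ← X_4 → X_5
  X_3 is a chain here and X_3 is conditioned on, so the path is blocked at X_3.
Path 4: X_0 → X_3 → X_6 ← X_2 → X_4 → X_5
  X_3 is a chain here and X_3 is conditioned on, so the path is blocked at X_3.
Every path is blocked, so X_0 and X_5 are d-separated given {X_3, X_4, X_6}.

Yes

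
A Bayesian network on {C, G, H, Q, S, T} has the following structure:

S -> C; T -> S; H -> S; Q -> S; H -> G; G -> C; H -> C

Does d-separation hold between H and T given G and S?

No

We examine all 3 paths between H and T:
  1. H → G → C ← S ← T — G:chain[blocks]; C:collider[blocks]; S:chain[blocks] ⇒ blocked
  2. H → S ← T — S:collider[open] ⇒ active
  3. H → C ← S ← T — C:collider[blocks]; S:chain[blocks] ⇒ blocked
Since the path H → S ← T is active, H and T are not d-separated given {G, S}.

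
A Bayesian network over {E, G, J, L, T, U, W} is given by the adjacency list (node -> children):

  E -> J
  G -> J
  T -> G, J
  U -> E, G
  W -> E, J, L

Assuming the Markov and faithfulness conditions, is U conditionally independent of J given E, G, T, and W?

We examine all 4 paths between U and J:
  1. U → G → J — G:chain[blocks] ⇒ blocked
  2. U → G ← T → J — G:collider[open]; T:fork[blocks] ⇒ blocked
  3. U → E ← W → J — E:collider[open]; W:fork[blocks] ⇒ blocked
  4. U → E → J — E:chain[blocks] ⇒ blocked
Every path is blocked, so U and J are d-separated given {E, G, T, W}.

Yes — U and J are d-separated given {E, G, T, W}.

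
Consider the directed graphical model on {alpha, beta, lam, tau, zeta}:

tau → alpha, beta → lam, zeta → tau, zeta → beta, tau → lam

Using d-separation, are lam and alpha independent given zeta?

No

2 paths connect lam and alpha; each must be blocked for d-separation to hold:
  1. lam ← beta ← zeta → tau → alpha — beta:chain[open]; zeta:fork[blocks]; tau:chain[open] ⇒ blocked
  2. lam ← tau → alpha — tau:fork[open] ⇒ active
Because an active path exists, lam and alpha are not d-separated.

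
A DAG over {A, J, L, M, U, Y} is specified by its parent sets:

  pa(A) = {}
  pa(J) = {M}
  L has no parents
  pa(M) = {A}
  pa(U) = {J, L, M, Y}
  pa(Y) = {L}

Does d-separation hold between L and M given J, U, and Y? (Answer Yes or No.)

No

We examine all 4 paths between L and M:
  1. L → Y → U ← J ← M — Y:chain[blocks]; U:collider[open]; J:chain[blocks] ⇒ blocked
  2. L → Y → U ← M — Y:chain[blocks]; U:collider[open] ⇒ blocked
  3. L → U ← J ← M — U:collider[open]; J:chain[blocks] ⇒ blocked
  4. L → U ← M — U:collider[open] ⇒ active
Since the path L → U ← M is active, L and M are not d-separated given {J, U, Y}.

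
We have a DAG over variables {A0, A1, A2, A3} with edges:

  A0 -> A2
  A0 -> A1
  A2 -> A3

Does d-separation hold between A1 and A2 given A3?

No

There is one path between A1 and A2:
  1. A1 ← A0 → A2 — A0:fork[open] ⇒ active
Since the path A1 ← A0 → A2 is active, A1 and A2 are not d-separated given {A3}.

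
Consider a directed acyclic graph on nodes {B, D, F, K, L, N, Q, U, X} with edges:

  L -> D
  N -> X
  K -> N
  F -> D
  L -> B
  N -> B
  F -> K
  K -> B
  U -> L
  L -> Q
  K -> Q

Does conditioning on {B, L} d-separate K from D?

No

4 paths connect K and D; each must be blocked for d-separation to hold:
  1. K → B ← L → D — B:collider[open]; L:fork[blocks] ⇒ blocked
  2. K → Q ← L → D — Q:collider[blocks]; L:fork[blocks] ⇒ blocked
  3. K ← F → D — F:fork[open] ⇒ active
  4. K → N → B ← L → D — N:chain[open]; B:collider[open]; L:fork[blocks] ⇒ blocked
Since the path K ← F → D is active, K and D are not d-separated given {B, L}.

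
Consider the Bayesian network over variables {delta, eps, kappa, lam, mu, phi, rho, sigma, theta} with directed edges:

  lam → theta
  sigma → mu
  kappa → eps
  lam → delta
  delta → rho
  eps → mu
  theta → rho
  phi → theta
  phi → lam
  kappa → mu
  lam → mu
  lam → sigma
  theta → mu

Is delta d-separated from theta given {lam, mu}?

Yes

We examine all 5 paths between delta and theta:
Path 1: delta ← lam ← phi → theta
  lam is a chain here and lam is conditioned on, so the path is blocked at lam.
Path 2: delta ← lam → theta
  lam is a fork here and lam is conditioned on, so the path is blocked at lam.
Path 3: delta ← lam → sigma → mu ← theta
  lam is a fork here and lam is conditioned on, so the path is blocked at lam.
Path 4: delta ← lam → mu ← theta
  lam is a fork here and lam is conditioned on, so the path is blocked at lam.
Path 5: delta → rho ← theta
  rho is a collider here and neither rho nor any of its descendants is conditioned on, so the collider stays closed — the path is blocked at rho.
Every path is blocked, so delta and theta are d-separated given {lam, mu}.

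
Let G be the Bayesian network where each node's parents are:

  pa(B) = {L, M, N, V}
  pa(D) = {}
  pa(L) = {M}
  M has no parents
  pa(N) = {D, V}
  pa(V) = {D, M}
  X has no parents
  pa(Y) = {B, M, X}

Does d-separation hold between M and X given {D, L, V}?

Yes

We examine all 6 paths between M and X:
Path 1: M → Y ← X
  Y is a collider here and neither Y nor any of its descendants is conditioned on, so the collider stays closed — the path is blocked at Y.
Path 2: M → B → Y ← X
  Y is a collider here and neither Y nor any of its descendants is conditioned on, so the collider stays closed — the path is blocked at Y.
Path 3: M → V → N → B → Y ← X
  V is a chain here and V is conditioned on, so the path is blocked at V.
Path 4: M → V → B → Y ← X
  V is a chain here and V is conditioned on, so the path is blocked at V.
Path 5: M → V ← D → N → B → Y ← X
  D is a fork here and D is conditioned on, so the path is blocked at D.
Path 6: M → L → B → Y ← X
  L is a chain here and L is conditioned on, so the path is blocked at L.
Since every path is blocked, d-separation holds.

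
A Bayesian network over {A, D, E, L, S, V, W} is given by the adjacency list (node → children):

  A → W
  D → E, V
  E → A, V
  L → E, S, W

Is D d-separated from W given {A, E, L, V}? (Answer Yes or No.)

There are 4 undirected paths between D and W; checking each against the conditioning set {A, E, L, V}:
  1. D → V ← E → A → W — V:collider[open]; E:fork[blocks]; A:chain[blocks] ⇒ blocked
  2. D → V ← E ← L → W — V:collider[open]; E:chain[blocks]; L:fork[blocks] ⇒ blocked
  3. D → E → A → W — E:chain[blocks]; A:chain[blocks] ⇒ blocked
  4. D → E ← L → W — E:collider[open]; L:fork[blocks] ⇒ blocked
All paths are blocked; D ⊥ W | {A, E, L, V} holds.

Yes — D and W are d-separated given {A, E, L, V}.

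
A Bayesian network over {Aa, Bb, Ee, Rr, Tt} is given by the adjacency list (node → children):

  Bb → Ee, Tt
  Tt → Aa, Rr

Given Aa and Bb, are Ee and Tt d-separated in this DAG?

Yes

There is one path between Ee and Tt:
Path 1: Ee ← Bb → Tt
  Bb is a fork here and Bb is conditioned on, so the path is blocked at Bb.
Every path is blocked, so Ee and Tt are d-separated given {Aa, Bb}.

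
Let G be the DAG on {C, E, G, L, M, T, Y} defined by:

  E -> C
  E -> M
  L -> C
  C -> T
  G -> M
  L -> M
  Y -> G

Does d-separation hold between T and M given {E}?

No — T and M are not d-separated given {E}.

There are 2 undirected paths between T and M; checking each against the conditioning set {E}:
Path 1: T ← C ← E → M
  E is a fork here and E is conditioned on, so the path is blocked at E.
Path 2: T ← C ← L → M
  C is a chain and C is not conditioned on; L is a fork and L is not conditioned on — no node blocks this path, so it is active.
At least one path is unblocked, so d-separation fails.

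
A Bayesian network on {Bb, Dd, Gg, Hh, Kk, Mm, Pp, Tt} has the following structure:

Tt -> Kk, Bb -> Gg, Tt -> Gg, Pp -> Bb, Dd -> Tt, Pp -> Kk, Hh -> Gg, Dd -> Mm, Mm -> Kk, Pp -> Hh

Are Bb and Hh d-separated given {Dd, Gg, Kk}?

There are 6 undirected paths between Bb and Hh; checking each against the conditioning set {Dd, Gg, Kk}:
Path 1: Bb → Gg ← Tt → Kk ← Pp → Hh
  Gg is a collider and Gg is conditioned on, which opens it; Tt is a fork and Tt is not conditioned on; Kk is a collider and Kk is conditioned on, which opens it; Pp is a fork and Pp is not conditioned on — no node blocks this path, so it is active.
Path 2: Bb → Gg ← Tt ← Dd → Mm → Kk ← Pp → Hh
  Dd is a fork here and Dd is conditioned on, so the path is blocked at Dd.
Path 3: Bb → Gg ← Hh
  Gg is a collider and Gg is conditioned on, which opens it — no node blocks this path, so it is active.
Path 4: Bb ← Pp → Kk ← Mm ← Dd → Tt → Gg ← Hh
  Dd is a fork here and Dd is conditioned on, so the path is blocked at Dd.
Path 5: Bb ← Pp → Kk ← Tt → Gg ← Hh
  Pp is a fork and Pp is not conditioned on; Kk is a collider and Kk is conditioned on, which opens it; Tt is a fork and Tt is not conditioned on; Gg is a collider and Gg is conditioned on, which opens it — no node blocks this path, so it is active.
Path 6: Bb ← Pp → Hh
  Pp is a fork and Pp is not conditioned on — no node blocks this path, so it is active.
At least one path is unblocked, so d-separation fails.

No — Bb and Hh are not d-separated given {Dd, Gg, Kk}.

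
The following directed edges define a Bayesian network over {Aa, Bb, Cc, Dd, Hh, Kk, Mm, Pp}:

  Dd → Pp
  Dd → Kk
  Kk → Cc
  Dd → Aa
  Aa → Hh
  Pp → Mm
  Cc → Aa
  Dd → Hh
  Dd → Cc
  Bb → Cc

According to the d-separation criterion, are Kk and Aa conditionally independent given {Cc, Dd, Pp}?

Yes

Enumerating the 6 paths from Kk to Aa and testing each for blocking by {Cc, Dd, Pp}:
  1. Kk ← Dd → Hh ← Aa — Dd:fork[blocks]; Hh:collider[blocks] ⇒ blocked
  2. Kk ← Dd → Aa — Dd:fork[blocks] ⇒ blocked
  3. Kk ← Dd → Cc → Aa — Dd:fork[blocks]; Cc:chain[blocks] ⇒ blocked
  4. Kk → Cc → Aa — Cc:chain[blocks] ⇒ blocked
  5. Kk → Cc ← Dd → Hh ← Aa — Cc:collider[open]; Dd:fork[blocks]; Hh:collider[blocks] ⇒ blocked
  6. Kk → Cc ← Dd → Aa — Cc:collider[open]; Dd:fork[blocks] ⇒ blocked
Every path is blocked, so Kk and Aa are d-separated given {Cc, Dd, Pp}.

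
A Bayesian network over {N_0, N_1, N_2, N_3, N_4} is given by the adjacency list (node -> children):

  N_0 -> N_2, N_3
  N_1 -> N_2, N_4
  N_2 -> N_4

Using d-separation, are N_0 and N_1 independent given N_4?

2 paths connect N_0 and N_1; each must be blocked for d-separation to hold:
Path 1: N_0 → N_2 ← N_1
  N_2 is a collider and its descendant N_4 is conditioned on, which opens it — no node blocks this path, so it is active.
Path 2: N_0 → N_2 → N_4 ← N_1
  N_2 is a chain and N_2 is not conditioned on; N_4 is a collider and N_4 is conditioned on, which opens it — no node blocks this path, so it is active.
Since the path N_0 → N_2 ← N_1 is active, N_0 and N_1 are not d-separated given {N_4}.

No — N_0 and N_1 are not d-separated given {N_4}.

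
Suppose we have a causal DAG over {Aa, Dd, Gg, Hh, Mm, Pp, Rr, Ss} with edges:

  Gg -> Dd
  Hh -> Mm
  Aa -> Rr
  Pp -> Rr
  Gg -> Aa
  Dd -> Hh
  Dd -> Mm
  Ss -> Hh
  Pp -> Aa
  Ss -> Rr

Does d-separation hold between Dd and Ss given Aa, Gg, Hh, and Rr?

Enumerating the 4 paths from Dd to Ss and testing each for blocking by {Aa, Gg, Hh, Rr}:
  1. Dd → Mm ← Hh ← Ss — Mm:collider[blocks]; Hh:chain[blocks] ⇒ blocked
  2. Dd → Hh ← Ss — Hh:collider[open] ⇒ active
  3. Dd ← Gg → Aa ← Pp → Rr ← Ss — Gg:fork[blocks]; Aa:collider[open]; Pp:fork[open]; Rr:collider[open] ⇒ blocked
  4. Dd ← Gg → Aa → Rr ← Ss — Gg:fork[blocks]; Aa:chain[blocks]; Rr:collider[open] ⇒ blocked
Since the path Dd → Hh ← Ss is active, Dd and Ss are not d-separated given {Aa, Gg, Hh, Rr}.

No — Dd and Ss are not d-separated given {Aa, Gg, Hh, Rr}.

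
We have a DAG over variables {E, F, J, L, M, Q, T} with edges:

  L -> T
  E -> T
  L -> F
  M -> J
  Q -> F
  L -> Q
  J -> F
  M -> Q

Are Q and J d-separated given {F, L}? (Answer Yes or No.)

Enumerating the 3 paths from Q to J and testing each for blocking by {F, L}:
  1. Q → F ← J — F:collider[open] ⇒ active
  2. Q ← L → F ← J — L:fork[blocks]; F:collider[open] ⇒ blocked
  3. Q ← M → J — M:fork[open] ⇒ active
Because an active path exists, Q and J are not d-separated.

No — Q and J are not d-separated given {F, L}.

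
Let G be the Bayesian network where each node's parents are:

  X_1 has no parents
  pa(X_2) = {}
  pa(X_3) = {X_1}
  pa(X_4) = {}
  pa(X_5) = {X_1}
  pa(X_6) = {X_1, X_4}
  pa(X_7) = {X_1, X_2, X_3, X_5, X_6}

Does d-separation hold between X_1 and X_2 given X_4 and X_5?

Yes — X_1 and X_2 are d-separated given {X_4, X_5}.

4 paths connect X_1 and X_2; each must be blocked for d-separation to hold:
  1. X_1 → X_5 → X_7 ← X_2 — X_5:chain[blocks]; X_7:collider[blocks] ⇒ blocked
  2. X_1 → X_3 → X_7 ← X_2 — X_3:chain[open]; X_7:collider[blocks] ⇒ blocked
  3. X_1 → X_6 → X_7 ← X_2 — X_6:chain[open]; X_7:collider[blocks] ⇒ blocked
  4. X_1 → X_7 ← X_2 — X_7:collider[blocks] ⇒ blocked
Since every path is blocked, d-separation holds.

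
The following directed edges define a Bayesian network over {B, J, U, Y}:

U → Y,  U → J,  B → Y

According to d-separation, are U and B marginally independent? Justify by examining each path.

Yes — U and B are d-separated given ∅.

Only one path connects U and B:
  1. U → Y ← B — Y:collider[blocks] ⇒ blocked
Since every path is blocked, d-separation holds.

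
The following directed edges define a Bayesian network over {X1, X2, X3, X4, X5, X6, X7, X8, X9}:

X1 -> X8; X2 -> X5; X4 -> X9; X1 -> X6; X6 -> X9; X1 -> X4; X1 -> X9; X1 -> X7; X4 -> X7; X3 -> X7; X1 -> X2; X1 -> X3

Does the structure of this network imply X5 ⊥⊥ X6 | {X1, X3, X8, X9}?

Enumerating the 5 paths from X5 to X6 and testing each for blocking by {X1, X3, X8, X9}:
  1. X5 ← X2 ← X1 → X3 → X7 ← X4 → X9 ← X6 — X2:chain[open]; X1:fork[blocks]; X3:chain[blocks]; X7:collider[blocks]; X4:fork[open]; X9:collider[open] ⇒ blocked
  2. X5 ← X2 ← X1 → X7 ← X4 → X9 ← X6 — X2:chain[open]; X1:fork[blocks]; X7:collider[blocks]; X4:fork[open]; X9:collider[open] ⇒ blocked
  3. X5 ← X2 ← X1 → X4 → X9 ← X6 — X2:chain[open]; X1:fork[blocks]; X4:chain[open]; X9:collider[open] ⇒ blocked
  4. X5 ← X2 ← X1 → X6 — X2:chain[open]; X1:fork[blocks] ⇒ blocked
  5. X5 ← X2 ← X1 → X9 ← X6 — X2:chain[open]; X1:fork[blocks]; X9:collider[open] ⇒ blocked
Since every path is blocked, d-separation holds.

Yes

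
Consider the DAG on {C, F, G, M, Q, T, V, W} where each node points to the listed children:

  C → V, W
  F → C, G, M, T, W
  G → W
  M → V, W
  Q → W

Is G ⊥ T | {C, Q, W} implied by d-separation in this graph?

6 paths connect G and T; each must be blocked for d-separation to hold:
Path 1: G → W ← M → V ← C ← F → T
  V is a collider here and neither V nor any of its descendants is conditioned on, so the collider stays closed — the path is blocked at V.
Path 2: G → W ← M ← F → T
  W is a collider and W is conditioned on, which opens it; M is a chain and M is not conditioned on; F is a fork and F is not conditioned on — no node blocks this path, so it is active.
Path 3: G → W ← C → V ← M ← F → T
  C is a fork here and C is conditioned on, so the path is blocked at C.
Path 4: G → W ← C ← F → T
  C is a chain here and C is conditioned on, so the path is blocked at C.
Path 5: G → W ← F → T
  W is a collider and W is conditioned on, which opens it; F is a fork and F is not conditioned on — no node blocks this path, so it is active.
Path 6: G ← F → T
  F is a fork and F is not conditioned on — no node blocks this path, so it is active.
Since the path G → W ← M ← F → T is active, G and T are not d-separated given {C, Q, W}.

No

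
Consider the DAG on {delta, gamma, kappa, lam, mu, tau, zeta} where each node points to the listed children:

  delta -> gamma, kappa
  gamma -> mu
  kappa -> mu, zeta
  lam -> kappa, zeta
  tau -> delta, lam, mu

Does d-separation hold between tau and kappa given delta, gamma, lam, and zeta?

Yes

Enumerating the 6 paths from tau to kappa and testing each for blocking by {delta, gamma, lam, zeta}:
Path 1: tau → mu ← gamma ← delta → kappa
  mu is a collider here and neither mu nor any of its descendants is conditioned on, so the collider stays closed — the path is blocked at mu.
Path 2: tau → mu ← kappa
  mu is a collider here and neither mu nor any of its descendants is conditioned on, so the collider stays closed — the path is blocked at mu.
Path 3: tau → lam → kappa
  lam is a chain here and lam is conditioned on, so the path is blocked at lam.
Path 4: tau → lam → zeta ← kappa
  lam is a chain here and lam is conditioned on, so the path is blocked at lam.
Path 5: tau → delta → gamma → mu ← kappa
  delta is a chain here and delta is conditioned on, so the path is blocked at delta.
Path 6: tau → delta → kappa
  delta is a chain here and delta is conditioned on, so the path is blocked at delta.
Since every path is blocked, d-separation holds.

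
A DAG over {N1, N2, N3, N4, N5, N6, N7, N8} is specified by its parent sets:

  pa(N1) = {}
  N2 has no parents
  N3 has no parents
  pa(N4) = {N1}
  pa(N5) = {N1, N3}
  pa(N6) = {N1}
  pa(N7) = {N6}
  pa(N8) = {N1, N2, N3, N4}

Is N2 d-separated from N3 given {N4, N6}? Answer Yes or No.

We examine all 3 paths between N2 and N3:
Path 1: N2 → N8 ← N4 ← N1 → N5 ← N3
  N8 is a collider here and neither N8 nor any of its descendants is conditioned on, so the collider stays closed — the path is blocked at N8.
Path 2: N2 → N8 ← N3
  N8 is a collider here and neither N8 nor any of its descendants is conditioned on, so the collider stays closed — the path is blocked at N8.
Path 3: N2 → N8 ← N1 → N5 ← N3
  N8 is a collider here and neither N8 nor any of its descendants is conditioned on, so the collider stays closed — the path is blocked at N8.
Since every path is blocked, d-separation holds.

Yes — N2 and N3 are d-separated given {N4, N6}.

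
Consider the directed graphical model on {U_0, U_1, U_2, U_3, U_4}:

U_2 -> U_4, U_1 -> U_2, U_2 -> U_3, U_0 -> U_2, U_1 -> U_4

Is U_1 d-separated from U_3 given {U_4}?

We examine all 2 paths between U_1 and U_3:
Path 1: U_1 → U_2 → U_3
  U_2 is a chain and U_2 is not conditioned on — no node blocks this path, so it is active.
Path 2: U_1 → U_4 ← U_2 → U_3
  U_4 is a collider and U_4 is conditioned on, which opens it; U_2 is a fork and U_2 is not conditioned on — no node blocks this path, so it is active.
Because an active path exists, U_1 and U_3 are not d-separated.

No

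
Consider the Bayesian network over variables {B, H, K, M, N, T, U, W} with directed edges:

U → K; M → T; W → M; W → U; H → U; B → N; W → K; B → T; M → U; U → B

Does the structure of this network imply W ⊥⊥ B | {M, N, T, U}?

Yes — W and B are d-separated given {M, N, T, U}.

We examine all 6 paths between W and B:
Path 1: W → M → T ← B
  M is a chain here and M is conditioned on, so the path is blocked at M.
Path 2: W → M → U → B
  M is a chain here and M is conditioned on, so the path is blocked at M.
Path 3: W → K ← U ← M → T ← B
  K is a collider here and neither K nor any of its descendants is conditioned on, so the collider stays closed — the path is blocked at K.
Path 4: W → K ← U → B
  K is a collider here and neither K nor any of its descendants is conditioned on, so the collider stays closed — the path is blocked at K.
Path 5: W → U ← M → T ← B
  M is a fork here and M is conditioned on, so the path is blocked at M.
Path 6: W → U → B
  U is a chain here and U is conditioned on, so the path is blocked at U.
Since every path is blocked, d-separation holds.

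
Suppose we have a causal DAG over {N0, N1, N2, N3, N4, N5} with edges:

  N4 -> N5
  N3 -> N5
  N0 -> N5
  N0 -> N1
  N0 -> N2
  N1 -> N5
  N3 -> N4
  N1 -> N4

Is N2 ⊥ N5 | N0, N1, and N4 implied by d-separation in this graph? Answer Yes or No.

Yes

4 paths connect N2 and N5; each must be blocked for d-separation to hold:
  1. N2 ← N0 → N1 → N4 ← N3 → N5 — N0:fork[blocks]; N1:chain[blocks]; N4:collider[open]; N3:fork[open] ⇒ blocked
  2. N2 ← N0 → N1 → N4 → N5 — N0:fork[blocks]; N1:chain[blocks]; N4:chain[blocks] ⇒ blocked
  3. N2 ← N0 → N1 → N5 — N0:fork[blocks]; N1:chain[blocks] ⇒ blocked
  4. N2 ← N0 → N5 — N0:fork[blocks] ⇒ blocked
All paths are blocked; N2 ⊥ N5 | {N0, N1, N4} holds.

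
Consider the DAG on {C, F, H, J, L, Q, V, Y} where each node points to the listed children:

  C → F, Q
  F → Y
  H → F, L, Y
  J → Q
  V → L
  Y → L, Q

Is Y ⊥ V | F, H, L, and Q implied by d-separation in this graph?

No

Enumerating the 4 paths from Y to V and testing each for blocking by {F, H, L, Q}:
  1. Y → L ← V — L:collider[open] ⇒ active
  2. Y ← F ← H → L ← V — F:chain[blocks]; H:fork[blocks]; L:collider[open] ⇒ blocked
  3. Y → Q ← C → F ← H → L ← V — Q:collider[open]; C:fork[open]; F:collider[open]; H:fork[blocks]; L:collider[open] ⇒ blocked
  4. Y ← H → L ← V — H:fork[blocks]; L:collider[open] ⇒ blocked
At least one path is unblocked, so d-separation fails.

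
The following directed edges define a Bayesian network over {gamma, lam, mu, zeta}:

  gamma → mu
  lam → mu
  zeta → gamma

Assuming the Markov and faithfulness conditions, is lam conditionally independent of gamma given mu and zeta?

Only one path connects lam and gamma:
Path 1: lam → mu ← gamma
  mu is a collider and mu is conditioned on, which opens it — no node blocks this path, so it is active.
At least one path is unblocked, so d-separation fails.

No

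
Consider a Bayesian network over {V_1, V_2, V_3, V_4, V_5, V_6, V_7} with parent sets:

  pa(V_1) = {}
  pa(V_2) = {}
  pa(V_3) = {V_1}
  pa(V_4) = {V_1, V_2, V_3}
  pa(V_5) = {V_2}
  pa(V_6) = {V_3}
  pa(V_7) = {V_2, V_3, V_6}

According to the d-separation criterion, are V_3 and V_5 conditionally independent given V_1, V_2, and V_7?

We examine all 4 paths between V_3 and V_5:
Path 1: V_3 → V_6 → V_7 ← V_2 → V_5
  V_2 is a fork here and V_2 is conditioned on, so the path is blocked at V_2.
Path 2: V_3 → V_4 ← V_2 → V_5
  V_4 is a collider here and neither V_4 nor any of its descendants is conditioned on, so the collider stays closed — the path is blocked at V_4.
Path 3: V_3 → V_7 ← V_2 → V_5
  V_2 is a fork here and V_2 is conditioned on, so the path is blocked at V_2.
Path 4: V_3 ← V_1 → V_4 ← V_2 → V_5
  V_1 is a fork here and V_1 is conditioned on, so the path is blocked at V_1.
Every path is blocked, so V_3 and V_5 are d-separated given {V_1, V_2, V_7}.

Yes — V_3 and V_5 are d-separated given {V_1, V_2, V_7}.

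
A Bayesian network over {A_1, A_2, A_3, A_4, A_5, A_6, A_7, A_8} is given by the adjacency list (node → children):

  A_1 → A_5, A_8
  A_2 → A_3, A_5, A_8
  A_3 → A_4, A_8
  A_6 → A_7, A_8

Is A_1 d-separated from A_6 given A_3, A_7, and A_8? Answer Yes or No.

There are 3 undirected paths between A_1 and A_6; checking each against the conditioning set {A_3, A_7, A_8}:
Path 1: A_1 → A_5 ← A_2 → A_3 → A_8 ← A_6
  A_5 is a collider here and neither A_5 nor any of its descendants is conditioned on, so the collider stays closed — the path is blocked at A_5.
Path 2: A_1 → A_5 ← A_2 → A_8 ← A_6
  A_5 is a collider here and neither A_5 nor any of its descendants is conditioned on, so the collider stays closed — the path is blocked at A_5.
Path 3: A_1 → A_8 ← A_6
  A_8 is a collider and A_8 is conditioned on, which opens it — no node blocks this path, so it is active.
Since the path A_1 → A_8 ← A_6 is active, A_1 and A_6 are not d-separated given {A_3, A_7, A_8}.

No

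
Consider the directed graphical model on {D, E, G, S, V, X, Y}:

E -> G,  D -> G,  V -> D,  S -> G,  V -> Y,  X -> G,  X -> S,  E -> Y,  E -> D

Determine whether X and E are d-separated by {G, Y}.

No

There are 6 undirected paths between X and E; checking each against the conditioning set {G, Y}:
  1. X → S → G ← D ← V → Y ← E — S:chain[open]; G:collider[open]; D:chain[open]; V:fork[open]; Y:collider[open] ⇒ active
  2. X → S → G ← D ← E — S:chain[open]; G:collider[open]; D:chain[open] ⇒ active
  3. X → S → G ← E — S:chain[open]; G:collider[open] ⇒ active
  4. X → G ← D ← V → Y ← E — G:collider[open]; D:chain[open]; V:fork[open]; Y:collider[open] ⇒ active
  5. X → G ← D ← E — G:collider[open]; D:chain[open] ⇒ active
  6. X → G ← E — G:collider[open] ⇒ active
Since the path X → S → G ← D ← V → Y ← E is active, X and E are not d-separated given {G, Y}.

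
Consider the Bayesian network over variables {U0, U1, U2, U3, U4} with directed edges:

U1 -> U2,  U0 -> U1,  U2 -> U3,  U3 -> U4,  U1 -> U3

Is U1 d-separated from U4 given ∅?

Enumerating the 2 paths from U1 to U4 and testing each for blocking by ∅:
Path 1: U1 → U2 → U3 → U4
  U2 is a chain and U2 is not conditioned on; U3 is a chain and U3 is not conditioned on — no node blocks this path, so it is active.
Path 2: U1 → U3 → U4
  U3 is a chain and U3 is not conditioned on — no node blocks this path, so it is active.
Since the path U1 → U2 → U3 → U4 is active, U1 and U4 are not d-separated given ∅.

No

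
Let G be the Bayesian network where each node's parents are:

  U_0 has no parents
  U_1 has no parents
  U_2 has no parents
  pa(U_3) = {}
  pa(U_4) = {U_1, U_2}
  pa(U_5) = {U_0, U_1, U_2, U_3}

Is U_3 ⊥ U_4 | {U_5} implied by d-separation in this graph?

No — U_3 and U_4 are not d-separated given {U_5}.

Enumerating the 2 paths from U_3 to U_4 and testing each for blocking by {U_5}:
Path 1: U_3 → U_5 ← U_1 → U_4
  U_5 is a collider and U_5 is conditioned on, which opens it; U_1 is a fork and U_1 is not conditioned on — no node blocks this path, so it is active.
Path 2: U_3 → U_5 ← U_2 → U_4
  U_5 is a collider and U_5 is conditioned on, which opens it; U_2 is a fork and U_2 is not conditioned on — no node blocks this path, so it is active.
At least one path is unblocked, so d-separation fails.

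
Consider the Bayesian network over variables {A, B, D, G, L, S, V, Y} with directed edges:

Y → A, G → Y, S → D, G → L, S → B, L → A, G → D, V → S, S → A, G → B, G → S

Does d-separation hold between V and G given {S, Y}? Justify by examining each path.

No — V and G are not d-separated given {S, Y}.

There are 5 undirected paths between V and G; checking each against the conditioning set {S, Y}:
  1. V → S ← G — S:collider[open] ⇒ active
  2. V → S → B ← G — S:chain[blocks]; B:collider[blocks] ⇒ blocked
  3. V → S → A ← Y ← G — S:chain[blocks]; A:collider[blocks]; Y:chain[blocks] ⇒ blocked
  4. V → S → A ← L ← G — S:chain[blocks]; A:collider[blocks]; L:chain[open] ⇒ blocked
  5. V → S → D ← G — S:chain[blocks]; D:collider[blocks] ⇒ blocked
Since the path V → S ← G is active, V and G are not d-separated given {S, Y}.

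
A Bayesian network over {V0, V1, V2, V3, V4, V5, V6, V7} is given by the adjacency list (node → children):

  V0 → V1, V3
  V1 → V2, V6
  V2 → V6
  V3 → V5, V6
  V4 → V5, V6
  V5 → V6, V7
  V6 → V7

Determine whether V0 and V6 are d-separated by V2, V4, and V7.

No

Enumerating the 6 paths from V0 to V6 and testing each for blocking by {V2, V4, V7}:
Path 1: V0 → V3 → V5 → V7 ← V6
  V3 is a chain and V3 is not conditioned on; V5 is a chain and V5 is not conditioned on; V7 is a collider and V7 is conditioned on, which opens it — no node blocks this path, so it is active.
Path 2: V0 → V3 → V5 ← V4 → V6
  V4 is a fork here and V4 is conditioned on, so the path is blocked at V4.
Path 3: V0 → V3 → V5 → V6
  V3 is a chain and V3 is not conditioned on; V5 is a chain and V5 is not conditioned on — no node blocks this path, so it is active.
Path 4: V0 → V3 → V6
  V3 is a chain and V3 is not conditioned on — no node blocks this path, so it is active.
Path 5: V0 → V1 → V2 → V6
  V2 is a chain here and V2 is conditioned on, so the path is blocked at V2.
Path 6: V0 → V1 → V6
  V1 is a chain and V1 is not conditioned on — no node blocks this path, so it is active.
Because an active path exists, V0 and V6 are not d-separated.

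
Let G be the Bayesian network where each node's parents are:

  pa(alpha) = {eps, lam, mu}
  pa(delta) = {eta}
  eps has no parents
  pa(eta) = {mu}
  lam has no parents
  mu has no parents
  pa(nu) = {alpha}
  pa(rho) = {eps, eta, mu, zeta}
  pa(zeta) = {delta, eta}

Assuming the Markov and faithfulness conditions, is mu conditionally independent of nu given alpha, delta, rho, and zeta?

Yes

Enumerating the 5 paths from mu to nu and testing each for blocking by {alpha, delta, rho, zeta}:
Path 1: mu → alpha → nu
  alpha is a chain here and alpha is conditioned on, so the path is blocked at alpha.
Path 2: mu → eta → rho ← eps → alpha → nu
  alpha is a chain here and alpha is conditioned on, so the path is blocked at alpha.
Path 3: mu → eta → zeta → rho ← eps → alpha → nu
  zeta is a chain here and zeta is conditioned on, so the path is blocked at zeta.
Path 4: mu → eta → delta → zeta → rho ← eps → alpha → nu
  delta is a chain here and delta is conditioned on, so the path is blocked at delta.
Path 5: mu → rho ← eps → alpha → nu
  alpha is a chain here and alpha is conditioned on, so the path is blocked at alpha.
Since every path is blocked, d-separation holds.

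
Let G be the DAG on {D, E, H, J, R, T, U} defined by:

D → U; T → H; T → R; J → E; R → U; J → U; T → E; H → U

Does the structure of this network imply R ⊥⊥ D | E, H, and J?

Yes

We examine all 3 paths between R and D:
Path 1: R → U ← D
  U is a collider here and neither U nor any of its descendants is conditioned on, so the collider stays closed — the path is blocked at U.
Path 2: R ← T → H → U ← D
  H is a chain here and H is conditioned on, so the path is blocked at H.
Path 3: R ← T → E ← J → U ← D
  J is a fork here and J is conditioned on, so the path is blocked at J.
Since every path is blocked, d-separation holds.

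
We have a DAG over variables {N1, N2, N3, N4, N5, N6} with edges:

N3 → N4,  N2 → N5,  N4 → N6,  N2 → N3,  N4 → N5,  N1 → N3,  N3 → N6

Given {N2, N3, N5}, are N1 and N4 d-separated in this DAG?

We examine all 3 paths between N1 and N4:
Path 1: N1 → N3 → N4
  N3 is a chain here and N3 is conditioned on, so the path is blocked at N3.
Path 2: N1 → N3 → N6 ← N4
  N3 is a chain here and N3 is conditioned on, so the path is blocked at N3.
Path 3: N1 → N3 ← N2 → N5 ← N4
  N2 is a fork here and N2 is conditioned on, so the path is blocked at N2.
Since every path is blocked, d-separation holds.

Yes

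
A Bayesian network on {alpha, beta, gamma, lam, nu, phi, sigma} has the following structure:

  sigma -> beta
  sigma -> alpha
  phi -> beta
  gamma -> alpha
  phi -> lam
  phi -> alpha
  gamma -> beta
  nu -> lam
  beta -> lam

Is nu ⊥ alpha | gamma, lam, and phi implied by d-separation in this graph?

No — nu and alpha are not d-separated given {gamma, lam, phi}.

There are 6 undirected paths between nu and alpha; checking each against the conditioning set {gamma, lam, phi}:
Path 1: nu → lam ← phi → alpha
  phi is a fork here and phi is conditioned on, so the path is blocked at phi.
Path 2: nu → lam ← phi → beta ← sigma → alpha
  phi is a fork here and phi is conditioned on, so the path is blocked at phi.
Path 3: nu → lam ← phi → beta ← gamma → alpha
  phi is a fork here and phi is conditioned on, so the path is blocked at phi.
Path 4: nu → lam ← beta ← sigma → alpha
  lam is a collider and lam is conditioned on, which opens it; beta is a chain and beta is not conditioned on; sigma is a fork and sigma is not conditioned on — no node blocks this path, so it is active.
Path 5: nu → lam ← beta ← phi → alpha
  phi is a fork here and phi is conditioned on, so the path is blocked at phi.
Path 6: nu → lam ← beta ← gamma → alpha
  gamma is a fork here and gamma is conditioned on, so the path is blocked at gamma.
Since the path nu → lam ← beta ← sigma → alpha is active, nu and alpha are not d-separated given {gamma, lam, phi}.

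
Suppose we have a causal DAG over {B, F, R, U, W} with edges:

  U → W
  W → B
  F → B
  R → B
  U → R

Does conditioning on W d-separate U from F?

We examine all 2 paths between U and F:
Path 1: U → W → B ← F
  W is a chain here and W is conditioned on, so the path is blocked at W.
Path 2: U → R → B ← F
  B is a collider here and neither B nor any of its descendants is conditioned on, so the collider stays closed — the path is blocked at B.
Every path is blocked, so U and F are d-separated given {W}.

Yes — U and F are d-separated given {W}.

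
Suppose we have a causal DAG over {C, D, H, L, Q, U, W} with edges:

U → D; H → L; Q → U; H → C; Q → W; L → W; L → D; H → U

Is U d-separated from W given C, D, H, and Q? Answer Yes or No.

3 paths connect U and W; each must be blocked for d-separation to hold:
Path 1: U ← H → L → W
  H is a fork here and H is conditioned on, so the path is blocked at H.
Path 2: U ← Q → W
  Q is a fork here and Q is conditioned on, so the path is blocked at Q.
Path 3: U → D ← L → W
  D is a collider and D is conditioned on, which opens it; L is a fork and L is not conditioned on — no node blocks this path, so it is active.
Because an active path exists, U and W are not d-separated.

No — U and W are not d-separated given {C, D, H, Q}.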